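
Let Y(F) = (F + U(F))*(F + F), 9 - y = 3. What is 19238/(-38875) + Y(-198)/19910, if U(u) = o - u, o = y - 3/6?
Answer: -4251803/7036375 ≈ -0.60426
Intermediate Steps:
y = 6 (y = 9 - 1*3 = 9 - 3 = 6)
o = 11/2 (o = 6 - 3/6 = 6 - 1*1/2 = 6 - 1/2 = 11/2 ≈ 5.5000)
U(u) = 11/2 - u
Y(F) = 11*F (Y(F) = (F + (11/2 - F))*(F + F) = 11*(2*F)/2 = 11*F)
19238/(-38875) + Y(-198)/19910 = 19238/(-38875) + (11*(-198))/19910 = 19238*(-1/38875) - 2178*1/19910 = -19238/38875 - 99/905 = -4251803/7036375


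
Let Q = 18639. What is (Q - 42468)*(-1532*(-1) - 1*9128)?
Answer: 181005084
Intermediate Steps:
(Q - 42468)*(-1532*(-1) - 1*9128) = (18639 - 42468)*(-1532*(-1) - 1*9128) = -23829*(1532 - 9128) = -23829*(-7596) = 181005084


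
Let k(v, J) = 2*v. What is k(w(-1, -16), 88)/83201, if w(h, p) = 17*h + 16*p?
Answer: -546/83201 ≈ -0.0065624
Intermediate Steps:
w(h, p) = 16*p + 17*h
k(w(-1, -16), 88)/83201 = (2*(16*(-16) + 17*(-1)))/83201 = (2*(-256 - 17))*(1/83201) = (2*(-273))*(1/83201) = -546*1/83201 = -546/83201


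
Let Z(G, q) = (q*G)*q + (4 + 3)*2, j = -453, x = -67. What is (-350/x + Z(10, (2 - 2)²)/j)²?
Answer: 24841542544/921183201 ≈ 26.967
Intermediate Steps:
Z(G, q) = 14 + G*q² (Z(G, q) = (G*q)*q + 7*2 = G*q² + 14 = 14 + G*q²)
(-350/x + Z(10, (2 - 2)²)/j)² = (-350/(-67) + (14 + 10*((2 - 2)²)²)/(-453))² = (-350*(-1/67) + (14 + 10*(0²)²)*(-1/453))² = (350/67 + (14 + 10*0²)*(-1/453))² = (350/67 + (14 + 10*0)*(-1/453))² = (350/67 + (14 + 0)*(-1/453))² = (350/67 + 14*(-1/453))² = (350/67 - 14/453)² = (157612/30351)² = 24841542544/921183201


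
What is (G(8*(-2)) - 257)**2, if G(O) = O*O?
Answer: 1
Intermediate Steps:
G(O) = O**2
(G(8*(-2)) - 257)**2 = ((8*(-2))**2 - 257)**2 = ((-16)**2 - 257)**2 = (256 - 257)**2 = (-1)**2 = 1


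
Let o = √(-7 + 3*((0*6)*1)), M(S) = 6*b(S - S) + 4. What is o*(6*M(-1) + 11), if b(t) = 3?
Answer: 143*I*√7 ≈ 378.34*I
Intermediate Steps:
M(S) = 22 (M(S) = 6*3 + 4 = 18 + 4 = 22)
o = I*√7 (o = √(-7 + 3*(0*1)) = √(-7 + 3*0) = √(-7 + 0) = √(-7) = I*√7 ≈ 2.6458*I)
o*(6*M(-1) + 11) = (I*√7)*(6*22 + 11) = (I*√7)*(132 + 11) = (I*√7)*143 = 143*I*√7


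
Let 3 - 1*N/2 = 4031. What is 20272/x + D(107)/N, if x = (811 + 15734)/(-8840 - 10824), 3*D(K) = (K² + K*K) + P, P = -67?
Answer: -1070492659671/44428840 ≈ -24095.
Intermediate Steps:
D(K) = -67/3 + 2*K²/3 (D(K) = ((K² + K*K) - 67)/3 = ((K² + K²) - 67)/3 = (2*K² - 67)/3 = (-67 + 2*K²)/3 = -67/3 + 2*K²/3)
N = -8056 (N = 6 - 2*4031 = 6 - 8062 = -8056)
x = -16545/19664 (x = 16545/(-19664) = 16545*(-1/19664) = -16545/19664 ≈ -0.84138)
20272/x + D(107)/N = 20272/(-16545/19664) + (-67/3 + (⅔)*107²)/(-8056) = 20272*(-19664/16545) + (-67/3 + (⅔)*11449)*(-1/8056) = -398628608/16545 + (-67/3 + 22898/3)*(-1/8056) = -398628608/16545 + (22831/3)*(-1/8056) = -398628608/16545 - 22831/24168 = -1070492659671/44428840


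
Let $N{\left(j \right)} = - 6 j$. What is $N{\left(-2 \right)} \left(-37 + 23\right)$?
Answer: $-168$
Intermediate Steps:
$N{\left(-2 \right)} \left(-37 + 23\right) = \left(-6\right) \left(-2\right) \left(-37 + 23\right) = 12 \left(-14\right) = -168$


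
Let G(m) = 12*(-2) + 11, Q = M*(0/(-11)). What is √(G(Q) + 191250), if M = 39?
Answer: √191237 ≈ 437.31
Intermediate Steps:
Q = 0 (Q = 39*(0/(-11)) = 39*(0*(-1/11)) = 39*0 = 0)
G(m) = -13 (G(m) = -24 + 11 = -13)
√(G(Q) + 191250) = √(-13 + 191250) = √191237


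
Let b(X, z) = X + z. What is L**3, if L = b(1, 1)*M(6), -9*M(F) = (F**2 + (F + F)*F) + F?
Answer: -438976/27 ≈ -16258.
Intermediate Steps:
M(F) = -F**2/3 - F/9 (M(F) = -((F**2 + (F + F)*F) + F)/9 = -((F**2 + (2*F)*F) + F)/9 = -((F**2 + 2*F**2) + F)/9 = -(3*F**2 + F)/9 = -(F + 3*F**2)/9 = -F**2/3 - F/9)
L = -76/3 (L = (1 + 1)*(-1/9*6*(1 + 3*6)) = 2*(-1/9*6*(1 + 18)) = 2*(-1/9*6*19) = 2*(-38/3) = -76/3 ≈ -25.333)
L**3 = (-76/3)**3 = -438976/27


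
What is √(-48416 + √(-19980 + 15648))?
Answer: √(-48416 + 38*I*√3) ≈ 0.15 + 220.04*I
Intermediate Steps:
√(-48416 + √(-19980 + 15648)) = √(-48416 + √(-4332)) = √(-48416 + 38*I*√3)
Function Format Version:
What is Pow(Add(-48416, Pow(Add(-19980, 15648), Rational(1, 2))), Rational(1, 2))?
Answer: Pow(Add(-48416, Mul(38, I, Pow(3, Rational(1, 2)))), Rational(1, 2)) ≈ Add(0.150, Mul(220.04, I))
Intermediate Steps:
Pow(Add(-48416, Pow(Add(-19980, 15648), Rational(1, 2))), Rational(1, 2)) = Pow(Add(-48416, Pow(-4332, Rational(1, 2))), Rational(1, 2)) = Pow(Add(-48416, Mul(38, I, Pow(3, Rational(1, 2)))), Rational(1, 2))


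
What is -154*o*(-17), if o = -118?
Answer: -308924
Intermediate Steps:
-154*o*(-17) = -154*(-118)*(-17) = 18172*(-17) = -308924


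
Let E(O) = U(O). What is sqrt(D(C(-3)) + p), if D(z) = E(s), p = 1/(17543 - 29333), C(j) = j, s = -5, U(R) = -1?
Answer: I*sqrt(15446210)/3930 ≈ 1.0*I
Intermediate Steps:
p = -1/11790 (p = 1/(-11790) = -1/11790 ≈ -8.4818e-5)
E(O) = -1
D(z) = -1
sqrt(D(C(-3)) + p) = sqrt(-1 - 1/11790) = sqrt(-11791/11790) = I*sqrt(15446210)/3930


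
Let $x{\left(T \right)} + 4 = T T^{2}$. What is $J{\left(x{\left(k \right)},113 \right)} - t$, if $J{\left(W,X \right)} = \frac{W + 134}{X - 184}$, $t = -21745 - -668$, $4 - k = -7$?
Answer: $\frac{1495006}{71} \approx 21056.0$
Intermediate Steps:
$k = 11$ ($k = 4 - -7 = 4 + 7 = 11$)
$x{\left(T \right)} = -4 + T^{3}$ ($x{\left(T \right)} = -4 + T T^{2} = -4 + T^{3}$)
$t = -21077$ ($t = -21745 + 668 = -21077$)
$J{\left(W,X \right)} = \frac{134 + W}{-184 + X}$
$J{\left(x{\left(k \right)},113 \right)} - t = \frac{134 - \left(4 - 11^{3}\right)}{-184 + 113} - -21077 = \frac{134 + \left(-4 + 1331\right)}{-71} + 21077 = - \frac{134 + 1327}{71} + 21077 = \left(- \frac{1}{71}\right) 1461 + 21077 = - \frac{1461}{71} + 21077 = \frac{1495006}{71}$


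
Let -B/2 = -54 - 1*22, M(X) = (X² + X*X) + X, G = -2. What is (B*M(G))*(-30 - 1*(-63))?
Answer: 30096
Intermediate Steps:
M(X) = X + 2*X² (M(X) = (X² + X²) + X = 2*X² + X = X + 2*X²)
B = 152 (B = -2*(-54 - 1*22) = -2*(-54 - 22) = -2*(-76) = 152)
(B*M(G))*(-30 - 1*(-63)) = (152*(-2*(1 + 2*(-2))))*(-30 - 1*(-63)) = (152*(-2*(1 - 4)))*(-30 + 63) = (152*(-2*(-3)))*33 = (152*6)*33 = 912*33 = 30096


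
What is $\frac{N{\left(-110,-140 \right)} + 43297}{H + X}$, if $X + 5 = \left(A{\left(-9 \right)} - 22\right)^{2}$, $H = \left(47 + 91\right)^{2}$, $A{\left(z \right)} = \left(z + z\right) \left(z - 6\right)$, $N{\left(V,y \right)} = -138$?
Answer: $\frac{43159}{80543} \approx 0.53585$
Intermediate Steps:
$A{\left(z \right)} = 2 z \left(-6 + z\right)$
$H = 19044$ ($H = 138^{2} = 19044$)
$X = 61499$ ($X = -5 + \left(2 \left(-9\right) \left(-6 - 9\right) - 22\right)^{2} = -5 + \left(2 \left(-9\right) \left(-15\right) - 22\right)^{2} = -5 + \left(270 - 22\right)^{2} = -5 + 248^{2} = -5 + 61504 = 61499$)
$\frac{N{\left(-110,-140 \right)} + 43297}{H + X} = \frac{-138 + 43297}{19044 + 61499} = \frac{43159}{80543}$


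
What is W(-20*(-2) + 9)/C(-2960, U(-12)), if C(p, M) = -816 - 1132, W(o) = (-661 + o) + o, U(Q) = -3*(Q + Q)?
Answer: 563/1948 ≈ 0.28901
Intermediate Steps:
U(Q) = -6*Q
W(o) = -661 + 2*o
C(p, M) = -1948
W(-20*(-2) + 9)/C(-2960, U(-12)) = (-661 + 2*(-20*(-2) + 9))/(-1948) = (-661 + 2*(40 + 9))*(-1/1948) = (-661 + 2*49)*(-1/1948) = (-661 + 98)*(-1/1948) = -563*(-1/1948) = 563/1948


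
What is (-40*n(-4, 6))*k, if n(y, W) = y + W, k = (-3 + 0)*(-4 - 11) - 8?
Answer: -2960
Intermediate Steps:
k = 37 (k = -3*(-15) - 8 = 45 - 8 = 37)
n(y, W) = W + y
(-40*n(-4, 6))*k = -40*(6 - 4)*37 = -40*2*37 = -80*37 = -2960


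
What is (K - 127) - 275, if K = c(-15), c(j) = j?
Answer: -417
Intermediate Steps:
K = -15
(K - 127) - 275 = (-15 - 127) - 275 = -142 - 275 = -417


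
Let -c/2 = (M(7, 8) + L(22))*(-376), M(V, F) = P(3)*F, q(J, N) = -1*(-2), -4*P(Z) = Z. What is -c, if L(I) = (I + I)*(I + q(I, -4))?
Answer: -789600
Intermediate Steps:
P(Z) = -Z/4
q(J, N) = 2
M(V, F) = -3*F/4 (M(V, F) = (-¼*3)*F = -3*F/4)
L(I) = 2*I*(2 + I) (L(I) = (I + I)*(I + 2) = (2*I)*(2 + I) = 2*I*(2 + I))
c = 789600 (c = -2*(-¾*8 + 2*22*(2 + 22))*(-376) = -2*(-6 + 2*22*24)*(-376) = -2*(-6 + 1056)*(-376) = -2100*(-376) = -2*(-394800) = 789600)
-c = -1*789600 = -789600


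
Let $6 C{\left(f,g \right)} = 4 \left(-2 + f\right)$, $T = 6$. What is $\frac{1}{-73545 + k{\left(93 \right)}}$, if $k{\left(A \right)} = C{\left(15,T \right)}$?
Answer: $- \frac{3}{220609} \approx -1.3599 \cdot 10^{-5}$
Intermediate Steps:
$C{\left(f,g \right)} = - \frac{4}{3} + \frac{2 f}{3}$ ($C{\left(f,g \right)} = \frac{4 \left(-2 + f\right)}{6} = \frac{-8 + 4 f}{6} = - \frac{4}{3} + \frac{2 f}{3}$)
$k{\left(A \right)} = \frac{26}{3}$ ($k{\left(A \right)} = - \frac{4}{3} + \frac{2}{3} \cdot 15 = - \frac{4}{3} + 10 = \frac{26}{3}$)
$\frac{1}{-73545 + k{\left(93 \right)}} = \frac{1}{-73545 + \frac{26}{3}} = \frac{1}{- \frac{220609}{3}} = - \frac{3}{220609}$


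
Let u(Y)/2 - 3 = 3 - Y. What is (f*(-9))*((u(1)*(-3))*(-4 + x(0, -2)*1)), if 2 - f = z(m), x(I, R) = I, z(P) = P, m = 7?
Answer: 5400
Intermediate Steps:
u(Y) = 12 - 2*Y (u(Y) = 6 + 2*(3 - Y) = 6 + (6 - 2*Y) = 12 - 2*Y)
f = -5 (f = 2 - 1*7 = 2 - 7 = -5)
(f*(-9))*((u(1)*(-3))*(-4 + x(0, -2)*1)) = (-5*(-9))*(((12 - 2*1)*(-3))*(-4 + 0*1)) = 45*(((12 - 2)*(-3))*(-4 + 0)) = 45*((10*(-3))*(-4)) = 45*(-30*(-4)) = 45*120 = 5400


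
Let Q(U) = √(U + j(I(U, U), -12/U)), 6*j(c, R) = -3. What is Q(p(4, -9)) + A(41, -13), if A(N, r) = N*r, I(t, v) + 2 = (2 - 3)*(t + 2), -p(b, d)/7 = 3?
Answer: -533 + I*√86/2 ≈ -533.0 + 4.6368*I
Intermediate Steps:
p(b, d) = -21 (p(b, d) = -7*3 = -21)
I(t, v) = -4 - t (I(t, v) = -2 + (2 - 3)*(t + 2) = -2 - (2 + t) = -2 + (-2 - t) = -4 - t)
j(c, R) = -½ (j(c, R) = (⅙)*(-3) = -½)
Q(U) = √(-½ + U) (Q(U) = √(U - ½) = √(-½ + U))
Q(p(4, -9)) + A(41, -13) = √(-2 + 4*(-21))/2 + 41*(-13) = √(-2 - 84)/2 - 533 = √(-86)/2 - 533 = (I*√86)/2 - 533 = I*√86/2 - 533 = -533 + I*√86/2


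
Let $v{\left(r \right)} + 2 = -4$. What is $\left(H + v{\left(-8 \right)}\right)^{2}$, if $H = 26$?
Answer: $400$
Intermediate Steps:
$v{\left(r \right)} = -6$ ($v{\left(r \right)} = -2 - 4 = -6$)
$\left(H + v{\left(-8 \right)}\right)^{2} = \left(26 - 6\right)^{2} = 20^{2} = 400$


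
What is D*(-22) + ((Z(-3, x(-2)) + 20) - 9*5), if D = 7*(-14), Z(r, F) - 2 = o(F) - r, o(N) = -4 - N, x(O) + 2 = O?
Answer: 2136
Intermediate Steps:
x(O) = -2 + O
Z(r, F) = -2 - F - r (Z(r, F) = 2 + ((-4 - F) - r) = 2 + (-4 - F - r) = -2 - F - r)
D = -98
D*(-22) + ((Z(-3, x(-2)) + 20) - 9*5) = -98*(-22) + (((-2 - (-2 - 2) - 1*(-3)) + 20) - 9*5) = 2156 + (((-2 - 1*(-4) + 3) + 20) - 45) = 2156 + (((-2 + 4 + 3) + 20) - 45) = 2156 + ((5 + 20) - 45) = 2156 + (25 - 45) = 2156 - 20 = 2136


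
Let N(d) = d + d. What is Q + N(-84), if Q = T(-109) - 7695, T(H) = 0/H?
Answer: -7863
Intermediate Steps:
T(H) = 0
Q = -7695 (Q = 0 - 7695 = -7695)
N(d) = 2*d
Q + N(-84) = -7695 + 2*(-84) = -7695 - 168 = -7863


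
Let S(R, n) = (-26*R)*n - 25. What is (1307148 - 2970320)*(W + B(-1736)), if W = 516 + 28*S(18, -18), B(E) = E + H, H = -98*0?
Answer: -389102415744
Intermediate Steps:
H = 0
S(R, n) = -25 - 26*R*n (S(R, n) = -26*R*n - 25 = -25 - 26*R*n)
B(E) = E (B(E) = E + 0 = E)
W = 235688 (W = 516 + 28*(-25 - 26*18*(-18)) = 516 + 28*(-25 + 8424) = 516 + 28*8399 = 516 + 235172 = 235688)
(1307148 - 2970320)*(W + B(-1736)) = (1307148 - 2970320)*(235688 - 1736) = -1663172*233952 = -389102415744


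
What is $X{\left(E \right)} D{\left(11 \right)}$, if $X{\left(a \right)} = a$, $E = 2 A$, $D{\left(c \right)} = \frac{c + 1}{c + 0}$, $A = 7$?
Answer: $\frac{168}{11} \approx 15.273$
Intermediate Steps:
$D{\left(c \right)} = \frac{1 + c}{c}$
$E = 14$ ($E = 2 \cdot 7 = 14$)
$X{\left(E \right)} D{\left(11 \right)} = 14 \frac{1 + 11}{11} = 14 \cdot \frac{1}{11} \cdot 12 = 14 \cdot \frac{12}{11} = \frac{168}{11}$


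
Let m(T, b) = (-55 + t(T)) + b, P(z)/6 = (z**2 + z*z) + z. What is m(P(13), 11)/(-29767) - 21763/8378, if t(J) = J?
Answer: -665094657/249387926 ≈ -2.6669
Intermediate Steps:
P(z) = 6*z + 12*z**2 (P(z) = 6*((z**2 + z*z) + z) = 6*((z**2 + z**2) + z) = 6*(2*z**2 + z) = 6*(z + 2*z**2) = 6*z + 12*z**2)
m(T, b) = -55 + T + b (m(T, b) = (-55 + T) + b = -55 + T + b)
m(P(13), 11)/(-29767) - 21763/8378 = (-55 + 6*13*(1 + 2*13) + 11)/(-29767) - 21763/8378 = (-55 + 6*13*(1 + 26) + 11)*(-1/29767) - 21763*1/8378 = (-55 + 6*13*27 + 11)*(-1/29767) - 21763/8378 = (-55 + 2106 + 11)*(-1/29767) - 21763/8378 = 2062*(-1/29767) - 21763/8378 = -2062/29767 - 21763/8378 = -665094657/249387926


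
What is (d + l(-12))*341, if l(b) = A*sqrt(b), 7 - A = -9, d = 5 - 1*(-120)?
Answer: 42625 + 10912*I*sqrt(3) ≈ 42625.0 + 18900.0*I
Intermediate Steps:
d = 125 (d = 5 + 120 = 125)
A = 16 (A = 7 - 1*(-9) = 7 + 9 = 16)
l(b) = 16*sqrt(b)
(d + l(-12))*341 = (125 + 16*sqrt(-12))*341 = (125 + 16*(2*I*sqrt(3)))*341 = (125 + 32*I*sqrt(3))*341 = 42625 + 10912*I*sqrt(3)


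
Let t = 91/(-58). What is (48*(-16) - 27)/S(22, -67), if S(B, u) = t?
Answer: 46110/91 ≈ 506.70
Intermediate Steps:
t = -91/58 (t = 91*(-1/58) = -91/58 ≈ -1.5690)
S(B, u) = -91/58
(48*(-16) - 27)/S(22, -67) = (48*(-16) - 27)/(-91/58) = (-768 - 27)*(-58/91) = -795*(-58/91) = 46110/91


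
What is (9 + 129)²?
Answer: 19044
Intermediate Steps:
(9 + 129)² = 138² = 19044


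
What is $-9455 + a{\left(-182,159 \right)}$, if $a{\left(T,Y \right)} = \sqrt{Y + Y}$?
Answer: $-9455 + \sqrt{318} \approx -9437.2$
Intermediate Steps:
$a{\left(T,Y \right)} = \sqrt{2} \sqrt{Y}$ ($a{\left(T,Y \right)} = \sqrt{2 Y} = \sqrt{2} \sqrt{Y}$)
$-9455 + a{\left(-182,159 \right)} = -9455 + \sqrt{2} \sqrt{159} = -9455 + \sqrt{318}$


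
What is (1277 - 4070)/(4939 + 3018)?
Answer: -2793/7957 ≈ -0.35101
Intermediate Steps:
(1277 - 4070)/(4939 + 3018) = -2793/7957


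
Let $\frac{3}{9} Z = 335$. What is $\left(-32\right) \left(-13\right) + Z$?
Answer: $1421$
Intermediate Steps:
$Z = 1005$ ($Z = 3 \cdot 335 = 1005$)
$\left(-32\right) \left(-13\right) + Z = \left(-32\right) \left(-13\right) + 1005 = 416 + 1005 = 1421$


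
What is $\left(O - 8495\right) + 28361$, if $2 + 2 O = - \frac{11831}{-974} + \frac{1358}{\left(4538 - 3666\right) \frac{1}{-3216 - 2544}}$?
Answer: $\frac{3266926519}{212332} \approx 15386.0$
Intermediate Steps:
$O = - \frac{951260993}{212332}$ ($O = -1 + \frac{- \frac{11831}{-974} + \frac{1358}{\left(4538 - 3666\right) \frac{1}{-3216 - 2544}}}{2} = -1 + \frac{\left(-11831\right) \left(- \frac{1}{974}\right) + \frac{1358}{872 \frac{1}{-5760}}}{2} = -1 + \frac{\frac{11831}{974} + \frac{1358}{872 \left(- \frac{1}{5760}\right)}}{2} = -1 + \frac{\frac{11831}{974} + \frac{1358}{- \frac{109}{720}}}{2} = -1 + \frac{\frac{11831}{974} + 1358 \left(- \frac{720}{109}\right)}{2} = -1 + \frac{\frac{11831}{974} - \frac{977760}{109}}{2} = -1 + \frac{1}{2} \left(- \frac{951048661}{106166}\right) = -1 - \frac{951048661}{212332} = - \frac{951260993}{212332} \approx -4480.1$)
$\left(O - 8495\right) + 28361 = \left(- \frac{951260993}{212332} - 8495\right) + 28361 = - \frac{2755021333}{212332} + 28361 = \frac{3266926519}{212332}$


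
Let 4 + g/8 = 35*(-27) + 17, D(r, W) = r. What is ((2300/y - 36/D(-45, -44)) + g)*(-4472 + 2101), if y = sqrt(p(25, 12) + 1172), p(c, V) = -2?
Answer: 88381396/5 - 545330*sqrt(130)/39 ≈ 1.7517e+7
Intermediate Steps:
y = 3*sqrt(130) (y = sqrt(-2 + 1172) = sqrt(1170) = 3*sqrt(130) ≈ 34.205)
g = -7456 (g = -32 + 8*(35*(-27) + 17) = -32 + 8*(-945 + 17) = -32 + 8*(-928) = -32 - 7424 = -7456)
((2300/y - 36/D(-45, -44)) + g)*(-4472 + 2101) = ((2300/((3*sqrt(130))) - 36/(-45)) - 7456)*(-4472 + 2101) = ((2300*(sqrt(130)/390) - 36*(-1/45)) - 7456)*(-2371) = ((230*sqrt(130)/39 + 4/5) - 7456)*(-2371) = ((4/5 + 230*sqrt(130)/39) - 7456)*(-2371) = (-37276/5 + 230*sqrt(130)/39)*(-2371) = 88381396/5 - 545330*sqrt(130)/39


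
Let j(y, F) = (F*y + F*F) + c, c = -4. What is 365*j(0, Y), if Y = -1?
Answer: -1095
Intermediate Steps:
j(y, F) = -4 + F² + F*y (j(y, F) = (F*y + F*F) - 4 = (F*y + F²) - 4 = (F² + F*y) - 4 = -4 + F² + F*y)
365*j(0, Y) = 365*(-4 + (-1)² - 1*0) = 365*(-4 + 1 + 0) = 365*(-3) = -1095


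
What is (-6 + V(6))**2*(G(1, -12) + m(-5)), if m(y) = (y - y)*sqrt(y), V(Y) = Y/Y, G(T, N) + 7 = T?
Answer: -150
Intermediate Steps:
G(T, N) = -7 + T
V(Y) = 1
m(y) = 0 (m(y) = 0*sqrt(y) = 0)
(-6 + V(6))**2*(G(1, -12) + m(-5)) = (-6 + 1)**2*((-7 + 1) + 0) = (-5)**2*(-6 + 0) = 25*(-6) = -150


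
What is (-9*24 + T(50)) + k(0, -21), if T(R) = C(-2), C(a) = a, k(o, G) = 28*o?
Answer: -218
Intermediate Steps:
T(R) = -2
(-9*24 + T(50)) + k(0, -21) = (-9*24 - 2) + 28*0 = (-216 - 2) + 0 = -218 + 0 = -218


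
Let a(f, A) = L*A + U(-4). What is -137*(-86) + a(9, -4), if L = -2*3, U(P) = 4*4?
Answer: 11822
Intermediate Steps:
U(P) = 16
L = -6
a(f, A) = 16 - 6*A (a(f, A) = -6*A + 16 = 16 - 6*A)
-137*(-86) + a(9, -4) = -137*(-86) + (16 - 6*(-4)) = 11782 + (16 + 24) = 11782 + 40 = 11822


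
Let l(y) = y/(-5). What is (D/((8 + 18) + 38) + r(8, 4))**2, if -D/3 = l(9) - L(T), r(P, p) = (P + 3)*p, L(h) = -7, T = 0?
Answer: 49014001/25600 ≈ 1914.6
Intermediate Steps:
l(y) = -y/5 (l(y) = y*(-1/5) = -y/5)
r(P, p) = p*(3 + P) (r(P, p) = (3 + P)*p = p*(3 + P))
D = -78/5 (D = -3*(-1/5*9 - 1*(-7)) = -3*(-9/5 + 7) = -3*26/5 = -78/5 ≈ -15.600)
(D/((8 + 18) + 38) + r(8, 4))**2 = (-78/(5*((8 + 18) + 38)) + 4*(3 + 8))**2 = (-78/(5*(26 + 38)) + 4*11)**2 = (-78/5/64 + 44)**2 = (-78/5*1/64 + 44)**2 = (-39/160 + 44)**2 = (7001/160)**2 = 49014001/25600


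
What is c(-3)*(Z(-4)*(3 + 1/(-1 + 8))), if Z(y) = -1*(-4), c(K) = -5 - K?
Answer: -176/7 ≈ -25.143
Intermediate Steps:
Z(y) = 4
c(-3)*(Z(-4)*(3 + 1/(-1 + 8))) = (-5 - 1*(-3))*(4*(3 + 1/(-1 + 8))) = (-5 + 3)*(4*(3 + 1/7)) = -8*(3 + ⅐) = -8*22/7 = -2*88/7 = -176/7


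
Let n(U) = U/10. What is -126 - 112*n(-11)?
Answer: -14/5 ≈ -2.8000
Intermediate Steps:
n(U) = U/10 (n(U) = U*(⅒) = U/10)
-126 - 112*n(-11) = -126 - 56*(-11)/5 = -126 - 112*(-11/10) = -126 + 616/5 = -14/5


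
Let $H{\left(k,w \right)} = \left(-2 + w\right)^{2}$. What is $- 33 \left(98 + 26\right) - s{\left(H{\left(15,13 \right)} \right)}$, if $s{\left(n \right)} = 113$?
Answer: $-4205$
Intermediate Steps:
$- 33 \left(98 + 26\right) - s{\left(H{\left(15,13 \right)} \right)} = - 33 \left(98 + 26\right) - 113 = \left(-33\right) 124 - 113 = -4092 - 113 = -4205$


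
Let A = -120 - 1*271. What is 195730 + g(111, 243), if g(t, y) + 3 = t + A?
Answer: 195447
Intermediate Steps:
A = -391 (A = -120 - 271 = -391)
g(t, y) = -394 + t (g(t, y) = -3 + (t - 391) = -3 + (-391 + t) = -394 + t)
195730 + g(111, 243) = 195730 + (-394 + 111) = 195730 - 283 = 195447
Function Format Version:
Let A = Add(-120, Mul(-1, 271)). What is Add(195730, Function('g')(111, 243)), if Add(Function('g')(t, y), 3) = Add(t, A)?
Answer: 195447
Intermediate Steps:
A = -391 (A = Add(-120, -271) = -391)
Function('g')(t, y) = Add(-394, t) (Function('g')(t, y) = Add(-3, Add(t, -391)) = Add(-3, Add(-391, t)) = Add(-394, t))
Add(195730, Function('g')(111, 243)) = Add(195730, Add(-394, 111)) = Add(195730, -283) = 195447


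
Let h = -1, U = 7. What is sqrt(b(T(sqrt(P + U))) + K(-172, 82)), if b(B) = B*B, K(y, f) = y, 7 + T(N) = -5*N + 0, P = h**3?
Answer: sqrt(27 + 70*sqrt(6)) ≈ 14.088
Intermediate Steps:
P = -1 (P = (-1)**3 = -1)
T(N) = -7 - 5*N (T(N) = -7 + (-5*N + 0) = -7 - 5*N)
b(B) = B**2
sqrt(b(T(sqrt(P + U))) + K(-172, 82)) = sqrt((-7 - 5*sqrt(-1 + 7))**2 - 172) = sqrt((-7 - 5*sqrt(6))**2 - 172) = sqrt(-172 + (-7 - 5*sqrt(6))**2)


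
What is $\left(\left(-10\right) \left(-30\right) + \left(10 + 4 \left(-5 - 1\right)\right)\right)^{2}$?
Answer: $81796$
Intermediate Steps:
$\left(\left(-10\right) \left(-30\right) + \left(10 + 4 \left(-5 - 1\right)\right)\right)^{2} = \left(300 + \left(10 + 4 \left(-6\right)\right)\right)^{2} = \left(300 + \left(10 - 24\right)\right)^{2} = \left(300 - 14\right)^{2} = 286^{2} = 81796$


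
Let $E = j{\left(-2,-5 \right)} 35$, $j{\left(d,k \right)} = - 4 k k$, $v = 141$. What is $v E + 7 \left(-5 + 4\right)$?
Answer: $-493507$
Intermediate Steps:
$j{\left(d,k \right)} = - 4 k^{2}$
$E = -3500$ ($E = - 4 \left(-5\right)^{2} \cdot 35 = \left(-4\right) 25 \cdot 35 = \left(-100\right) 35 = -3500$)
$v E + 7 \left(-5 + 4\right) = 141 \left(-3500\right) + 7 \left(-5 + 4\right) = -493500 + 7 \left(-1\right) = -493500 - 7 = -493507$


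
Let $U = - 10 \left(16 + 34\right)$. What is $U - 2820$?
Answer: $-3320$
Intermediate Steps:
$U = -500$ ($U = \left(-10\right) 50 = -500$)
$U - 2820 = -500 - 2820 = -3320$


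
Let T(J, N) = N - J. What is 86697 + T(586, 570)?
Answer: 86681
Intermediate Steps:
86697 + T(586, 570) = 86697 + (570 - 1*586) = 86697 + (570 - 586) = 86697 - 16 = 86681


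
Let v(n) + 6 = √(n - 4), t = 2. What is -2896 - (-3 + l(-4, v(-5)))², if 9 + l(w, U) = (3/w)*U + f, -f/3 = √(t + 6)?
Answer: -2896 - 9*(10 + 3*I + 8*√2)²/16 ≈ -3146.5 - 71.934*I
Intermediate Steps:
f = -6*√2 (f = -3*√(2 + 6) = -6*√2 ≈ -8.4853)
v(n) = -6 + √(-4 + n) (v(n) = -6 + √(n - 4) = -6 + √(-4 + n))
l(w, U) = -9 - 6*√2 + 3*U/w (l(w, U) = -9 + ((3/w)*U - 6*√2) = -9 + (3*U/w - 6*√2) = -9 + (-6*√2 + 3*U/w) = -9 - 6*√2 + 3*U/w)
-2896 - (-3 + l(-4, v(-5)))² = -2896 - (-3 + (-9 - 6*√2 + 3*(-6 + √(-4 - 5))/(-4)))² = -2896 - (-3 + (-9 - 6*√2 + 3*(-6 + √(-9))*(-¼)))² = -2896 - (-3 + (-9 - 6*√2 + 3*(-6 + 3*I)*(-¼)))² = -2896 - (-3 + (-9 - 6*√2 + (9/2 - 9*I/4)))² = -2896 - (-3 + (-9/2 - 6*√2 - 9*I/4))² = -2896 - (-15/2 - 6*√2 - 9*I/4)²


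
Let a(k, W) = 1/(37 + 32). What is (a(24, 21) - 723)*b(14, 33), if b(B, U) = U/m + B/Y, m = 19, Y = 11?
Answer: -31378294/14421 ≈ -2175.9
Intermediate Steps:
a(k, W) = 1/69
b(B, U) = B/11 + U/19 (b(B, U) = U/19 + B/11 = B/11 + U/19)
(a(24, 21) - 723)*b(14, 33) = (1/69 - 723)*((1/11)*14 + (1/19)*33) = -49886*(14/11 + 33/19)/69 = -49886/69*629/209 = -31378294/14421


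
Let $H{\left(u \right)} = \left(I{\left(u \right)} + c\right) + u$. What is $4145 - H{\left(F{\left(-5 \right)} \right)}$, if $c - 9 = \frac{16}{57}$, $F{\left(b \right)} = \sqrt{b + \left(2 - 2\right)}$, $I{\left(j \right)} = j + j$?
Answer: $\frac{235736}{57} - 3 i \sqrt{5} \approx 4135.7 - 6.7082 i$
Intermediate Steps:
$I{\left(j \right)} = 2 j$
$F{\left(b \right)} = \sqrt{b}$ ($F{\left(b \right)} = \sqrt{b + 0} = \sqrt{b}$)
$c = \frac{529}{57}$ ($c = 9 + \frac{16}{57} = \frac{529}{57} \approx 9.2807$)
$H{\left(u \right)} = \frac{529}{57} + 3 u$ ($H{\left(u \right)} = \left(2 u + \frac{529}{57}\right) + u = \left(\frac{529}{57} + 2 u\right) + u = \frac{529}{57} + 3 u$)
$4145 - H{\left(F{\left(-5 \right)} \right)} = 4145 - \left(\frac{529}{57} + 3 \sqrt{-5}\right) = 4145 - \left(\frac{529}{57} + 3 i \sqrt{5}\right) = \frac{235736}{57} - 3 i \sqrt{5}$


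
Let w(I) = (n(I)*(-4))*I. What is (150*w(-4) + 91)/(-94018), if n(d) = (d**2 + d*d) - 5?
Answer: -64891/94018 ≈ -0.69020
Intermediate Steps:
n(d) = -5 + 2*d**2 (n(d) = (d**2 + d**2) - 5 = 2*d**2 - 5 = -5 + 2*d**2)
w(I) = I*(20 - 8*I**2) (w(I) = ((-5 + 2*I**2)*(-4))*I = (20 - 8*I**2)*I = I*(20 - 8*I**2))
(150*w(-4) + 91)/(-94018) = (150*(-8*(-4)**3 + 20*(-4)) + 91)/(-94018) = (150*(-8*(-64) - 80) + 91)*(-1/94018) = (150*(512 - 80) + 91)*(-1/94018) = (150*432 + 91)*(-1/94018) = (64800 + 91)*(-1/94018) = 64891*(-1/94018) = -64891/94018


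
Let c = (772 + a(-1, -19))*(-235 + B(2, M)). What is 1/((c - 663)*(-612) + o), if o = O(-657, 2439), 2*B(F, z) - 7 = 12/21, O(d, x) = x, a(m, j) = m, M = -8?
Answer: 7/766549827 ≈ 9.1318e-9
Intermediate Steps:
B(F, z) = 53/14 (B(F, z) = 7/2 + (12/21)/2 = 7/2 + (12*(1/21))/2 = 7/2 + (½)*(4/7) = 7/2 + 2/7 = 53/14)
o = 2439
c = -2495727/14 (c = (772 - 1)*(-235 + 53/14) = 771*(-3237/14) = -2495727/14 ≈ -1.7827e+5)
1/((c - 663)*(-612) + o) = 1/((-2495727/14 - 663)*(-612) + 2439) = 1/(-2505009/14*(-612) + 2439) = 1/(766532754/7 + 2439) = 1/(766549827/7) = 7/766549827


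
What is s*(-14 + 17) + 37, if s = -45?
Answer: -98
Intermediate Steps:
s*(-14 + 17) + 37 = -45*(-14 + 17) + 37 = -45*3 + 37 = -135 + 37 = -98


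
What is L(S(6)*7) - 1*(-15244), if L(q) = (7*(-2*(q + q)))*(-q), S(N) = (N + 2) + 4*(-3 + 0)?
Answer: 37196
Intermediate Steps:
S(N) = -10 + N (S(N) = (2 + N) + 4*(-3) = (2 + N) - 12 = -10 + N)
L(q) = 28*q**2 (L(q) = (7*(-4*q))*(-q) = (-28*q)*(-q) = 28*q**2)
L(S(6)*7) - 1*(-15244) = 28*((-10 + 6)*7)**2 - 1*(-15244) = 28*(-4*7)**2 + 15244 = 28*(-28)**2 + 15244 = 28*784 + 15244 = 21952 + 15244 = 37196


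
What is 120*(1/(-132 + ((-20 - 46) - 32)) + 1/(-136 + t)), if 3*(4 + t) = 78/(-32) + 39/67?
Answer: -4767636/3467089 ≈ -1.3751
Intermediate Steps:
t = -4951/1072 (t = -4 + (78/(-32) + 39/67)/3 = -4 + (78*(-1/32) + 39*(1/67))/3 = -4 + (-39/16 + 39/67)/3 = -4 + (⅓)*(-1989/1072) = -4 - 663/1072 = -4951/1072 ≈ -4.6185)
120*(1/(-132 + ((-20 - 46) - 32)) + 1/(-136 + t)) = 120*(1/(-132 + ((-20 - 46) - 32)) + 1/(-136 - 4951/1072)) = 120*(1/(-132 + (-66 - 32)) + 1/(-150743/1072)) = 120*(1/(-132 - 98) - 1072/150743) = 120*(1/(-230) - 1072/150743) = 120*(-1/230 - 1072/150743) = 120*(-397303/34670890) = -4767636/3467089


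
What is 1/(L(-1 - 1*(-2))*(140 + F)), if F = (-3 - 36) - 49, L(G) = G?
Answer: 1/52 ≈ 0.019231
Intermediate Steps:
F = -88 (F = -39 - 49 = -88)
1/(L(-1 - 1*(-2))*(140 + F)) = 1/((-1 - 1*(-2))*(140 - 88)) = 1/((-1 + 2)*52) = 1/(1*52) = 1/52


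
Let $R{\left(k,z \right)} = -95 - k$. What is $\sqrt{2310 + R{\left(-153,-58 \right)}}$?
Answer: $8 \sqrt{37} \approx 48.662$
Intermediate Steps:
$\sqrt{2310 + R{\left(-153,-58 \right)}} = \sqrt{2310 - -58} = \sqrt{2310 + \left(-95 + 153\right)} = \sqrt{2310 + 58} = \sqrt{2368} = 8 \sqrt{37}$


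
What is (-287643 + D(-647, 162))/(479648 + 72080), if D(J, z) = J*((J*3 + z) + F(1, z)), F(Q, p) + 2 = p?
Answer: 379925/275864 ≈ 1.3772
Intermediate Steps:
F(Q, p) = -2 + p
D(J, z) = J*(-2 + 2*z + 3*J) (D(J, z) = J*((J*3 + z) + (-2 + z)) = J*((3*J + z) + (-2 + z)) = J*((z + 3*J) + (-2 + z)) = J*(-2 + 2*z + 3*J))
(-287643 + D(-647, 162))/(479648 + 72080) = (-287643 - 647*(-2 + 2*162 + 3*(-647)))/(479648 + 72080) = (-287643 - 647*(-2 + 324 - 1941))/551728 = (-287643 - 647*(-1619))*(1/551728) = (-287643 + 1047493)*(1/551728) = 759850*(1/551728) = 379925/275864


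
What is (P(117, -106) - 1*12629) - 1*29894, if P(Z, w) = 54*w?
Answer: -48247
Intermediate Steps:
(P(117, -106) - 1*12629) - 1*29894 = (54*(-106) - 1*12629) - 1*29894 = (-5724 - 12629) - 29894 = -18353 - 29894 = -48247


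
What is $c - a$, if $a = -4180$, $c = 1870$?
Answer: $6050$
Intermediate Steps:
$c - a = 1870 - -4180 = 1870 + 4180 = 6050$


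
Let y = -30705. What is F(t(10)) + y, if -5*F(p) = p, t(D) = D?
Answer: -30707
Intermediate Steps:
F(p) = -p/5
F(t(10)) + y = -1/5*10 - 30705 = -2 - 30705 = -30707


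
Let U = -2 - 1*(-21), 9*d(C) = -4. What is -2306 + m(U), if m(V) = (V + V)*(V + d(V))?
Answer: -14408/9 ≈ -1600.9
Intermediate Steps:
d(C) = -4/9 (d(C) = (⅑)*(-4) = -4/9)
U = 19 (U = -2 + 21 = 19)
m(V) = 2*V*(-4/9 + V) (m(V) = (V + V)*(V - 4/9) = (2*V)*(-4/9 + V) = 2*V*(-4/9 + V))
-2306 + m(U) = -2306 + (2/9)*19*(-4 + 9*19) = -2306 + (2/9)*19*(-4 + 171) = -2306 + (2/9)*19*167 = -2306 + 6346/9 = -14408/9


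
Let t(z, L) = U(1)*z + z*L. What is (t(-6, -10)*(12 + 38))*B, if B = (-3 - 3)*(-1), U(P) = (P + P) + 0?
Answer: 14400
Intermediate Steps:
U(P) = 2*P (U(P) = 2*P + 0 = 2*P)
t(z, L) = 2*z + L*z (t(z, L) = (2*1)*z + z*L = 2*z + L*z)
B = 6 (B = -6*(-1) = 6)
(t(-6, -10)*(12 + 38))*B = ((-6*(2 - 10))*(12 + 38))*6 = (-6*(-8)*50)*6 = (48*50)*6 = 2400*6 = 14400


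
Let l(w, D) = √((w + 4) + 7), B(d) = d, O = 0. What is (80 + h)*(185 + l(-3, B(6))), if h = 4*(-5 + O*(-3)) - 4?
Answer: 10360 + 112*√2 ≈ 10518.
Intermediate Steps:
h = -24 (h = 4*(-5 + 0*(-3)) - 4 = 4*(-5 + 0) - 4 = 4*(-5) - 4 = -20 - 4 = -24)
l(w, D) = √(11 + w) (l(w, D) = √((4 + w) + 7) = √(11 + w))
(80 + h)*(185 + l(-3, B(6))) = (80 - 24)*(185 + √(11 - 3)) = 56*(185 + √8) = 56*(185 + 2*√2) = 10360 + 112*√2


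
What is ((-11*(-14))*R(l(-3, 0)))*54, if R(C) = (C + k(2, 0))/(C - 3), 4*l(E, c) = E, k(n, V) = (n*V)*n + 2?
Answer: -2772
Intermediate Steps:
k(n, V) = 2 + V*n² (k(n, V) = (V*n)*n + 2 = V*n² + 2 = 2 + V*n²)
l(E, c) = E/4
R(C) = (2 + C)/(-3 + C) (R(C) = (C + (2 + 0*2²))/(C - 3) = (C + (2 + 0*4))/(-3 + C) = (C + (2 + 0))/(-3 + C) = (C + 2)/(-3 + C) = (2 + C)/(-3 + C))
((-11*(-14))*R(l(-3, 0)))*54 = ((-11*(-14))*((2 + (¼)*(-3))/(-3 + (¼)*(-3))))*54 = (154*((2 - ¾)/(-3 - ¾)))*54 = (154*((5/4)/(-15/4)))*54 = (154*(-4/15*5/4))*54 = (154*(-⅓))*54 = -154/3*54 = -2772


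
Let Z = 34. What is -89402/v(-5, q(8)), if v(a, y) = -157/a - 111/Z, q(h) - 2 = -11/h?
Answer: -15198340/4783 ≈ -3177.6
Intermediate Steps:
q(h) = 2 - 11/h
v(a, y) = -111/34 - 157/a (v(a, y) = -157/a - 111/34 = -111/34 - 157/a)
-89402/v(-5, q(8)) = -89402/(-111/34 - 157/(-5)) = -89402/(-111/34 - 157*(-⅕)) = -89402/(-111/34 + 157/5) = -89402/4783/170 = -89402*170/4783 = -15198340/4783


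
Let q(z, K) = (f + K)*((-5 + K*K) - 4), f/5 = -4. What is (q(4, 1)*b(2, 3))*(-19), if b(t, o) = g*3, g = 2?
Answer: -17328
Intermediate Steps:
f = -20 (f = 5*(-4) = -20)
b(t, o) = 6 (b(t, o) = 2*3 = 6)
q(z, K) = (-20 + K)*(-9 + K²) (q(z, K) = (-20 + K)*((-5 + K*K) - 4) = (-20 + K)*((-5 + K²) - 4) = (-20 + K)*(-9 + K²))
(q(4, 1)*b(2, 3))*(-19) = ((180 + 1³ - 20*1² - 9*1)*6)*(-19) = ((180 + 1 - 20*1 - 9)*6)*(-19) = ((180 + 1 - 20 - 9)*6)*(-19) = (152*6)*(-19) = 912*(-19) = -17328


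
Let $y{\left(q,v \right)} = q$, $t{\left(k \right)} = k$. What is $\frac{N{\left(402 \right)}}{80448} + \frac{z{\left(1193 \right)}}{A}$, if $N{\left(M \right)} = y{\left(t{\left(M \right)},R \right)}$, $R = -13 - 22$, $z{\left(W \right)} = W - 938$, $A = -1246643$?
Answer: $\frac{80106041}{16714989344} \approx 0.0047925$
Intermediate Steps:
$z{\left(W \right)} = -938 + W$
$R = -35$
$N{\left(M \right)} = M$
$\frac{N{\left(402 \right)}}{80448} + \frac{z{\left(1193 \right)}}{A} = \frac{402}{80448} + \frac{-938 + 1193}{-1246643} = 402 \cdot \frac{1}{80448} + 255 \left(- \frac{1}{1246643}\right) = \frac{67}{13408} - \frac{255}{1246643} = \frac{80106041}{16714989344}$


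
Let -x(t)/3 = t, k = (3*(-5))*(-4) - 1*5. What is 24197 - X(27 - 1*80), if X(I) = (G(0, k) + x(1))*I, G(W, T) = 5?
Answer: 24303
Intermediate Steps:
k = 55 (k = -15*(-4) - 5 = 60 - 5 = 55)
x(t) = -3*t
X(I) = 2*I (X(I) = (5 - 3*1)*I = (5 - 3)*I = 2*I)
24197 - X(27 - 1*80) = 24197 - 2*(27 - 1*80) = 24197 - 2*(27 - 80) = 24197 - 2*(-53) = 24197 - 1*(-106) = 24197 + 106 = 24303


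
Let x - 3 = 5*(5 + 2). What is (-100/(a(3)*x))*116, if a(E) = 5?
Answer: -1160/19 ≈ -61.053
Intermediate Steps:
x = 38 (x = 3 + 5*(5 + 2) = 3 + 5*7 = 3 + 35 = 38)
(-100/(a(3)*x))*116 = (-100/(5*38))*116 = (-100/190)*116 = ((1/190)*(-100))*116 = -10/19*116 = -1160/19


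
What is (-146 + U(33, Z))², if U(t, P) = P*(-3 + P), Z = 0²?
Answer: 21316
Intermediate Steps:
Z = 0
(-146 + U(33, Z))² = (-146 + 0*(-3 + 0))² = (-146 + 0*(-3))² = (-146 + 0)² = (-146)² = 21316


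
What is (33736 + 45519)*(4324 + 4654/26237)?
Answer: 8991752545710/26237 ≈ 3.4271e+8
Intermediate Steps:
(33736 + 45519)*(4324 + 4654/26237) = 79255*(4324 + 4654*(1/26237)) = 79255*(4324 + 4654/26237) = 79255*(113453442/26237) = 8991752545710/26237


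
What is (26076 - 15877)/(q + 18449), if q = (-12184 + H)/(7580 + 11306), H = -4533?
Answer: 192618314/348411097 ≈ 0.55285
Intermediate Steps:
q = -16717/18886 (q = (-12184 - 4533)/(7580 + 11306) = -16717/18886 ≈ -0.88515)
(26076 - 15877)/(q + 18449) = (26076 - 15877)/(-16717/18886 + 18449) = 10199/(348411097/18886) = 10199*(18886/348411097) = 192618314/348411097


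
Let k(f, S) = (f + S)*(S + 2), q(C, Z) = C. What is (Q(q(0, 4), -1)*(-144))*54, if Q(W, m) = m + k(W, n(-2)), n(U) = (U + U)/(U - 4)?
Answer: -6048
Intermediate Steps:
n(U) = 2*U/(-4 + U) (n(U) = (2*U)/(-4 + U) = 2*U/(-4 + U))
k(f, S) = (2 + S)*(S + f) (k(f, S) = (S + f)*(2 + S) = (2 + S)*(S + f))
Q(W, m) = 16/9 + m + 8*W/3 (Q(W, m) = m + ((2*(-2)/(-4 - 2))**2 + 2*(2*(-2)/(-4 - 2)) + 2*W + (2*(-2)/(-4 - 2))*W) = m + ((2*(-2)/(-6))**2 + 2*(2*(-2)/(-6)) + 2*W + (2*(-2)/(-6))*W) = m + ((2*(-2)*(-1/6))**2 + 2*(2*(-2)*(-1/6)) + 2*W + (2*(-2)*(-1/6))*W) = m + ((2/3)**2 + 2*(2/3) + 2*W + 2*W/3) = m + (4/9 + 4/3 + 2*W + 2*W/3) = m + (16/9 + 8*W/3) = 16/9 + m + 8*W/3)
(Q(q(0, 4), -1)*(-144))*54 = ((16/9 - 1 + (8/3)*0)*(-144))*54 = ((16/9 - 1 + 0)*(-144))*54 = ((7/9)*(-144))*54 = -112*54 = -6048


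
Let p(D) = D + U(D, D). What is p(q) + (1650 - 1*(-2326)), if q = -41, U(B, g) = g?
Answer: 3894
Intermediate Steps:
p(D) = 2*D (p(D) = D + D = 2*D)
p(q) + (1650 - 1*(-2326)) = 2*(-41) + (1650 - 1*(-2326)) = -82 + (1650 + 2326) = -82 + 3976 = 3894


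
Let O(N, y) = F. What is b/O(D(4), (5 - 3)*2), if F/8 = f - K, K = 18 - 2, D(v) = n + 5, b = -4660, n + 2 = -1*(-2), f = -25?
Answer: 1165/82 ≈ 14.207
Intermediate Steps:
n = 0 (n = -2 - 1*(-2) = -2 + 2 = 0)
D(v) = 5 (D(v) = 0 + 5 = 5)
K = 16
F = -328 (F = 8*(-25 - 1*16) = 8*(-25 - 16) = 8*(-41) = -328)
O(N, y) = -328
b/O(D(4), (5 - 3)*2) = -4660/(-328) = -4660*(-1/328) = 1165/82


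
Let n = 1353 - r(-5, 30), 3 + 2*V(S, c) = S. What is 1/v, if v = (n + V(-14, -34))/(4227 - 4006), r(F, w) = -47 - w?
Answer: 442/2843 ≈ 0.15547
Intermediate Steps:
V(S, c) = -3/2 + S/2
n = 1430 (n = 1353 - (-47 - 1*30) = 1353 - (-47 - 30) = 1353 - 1*(-77) = 1353 + 77 = 1430)
v = 2843/442 (v = (1430 + (-3/2 + (1/2)*(-14)))/(4227 - 4006) = (1430 + (-3/2 - 7))/221 = (1430 - 17/2)*(1/221) = (2843/2)*(1/221) = 2843/442 ≈ 6.4321)
1/v = 1/(2843/442) = 442/2843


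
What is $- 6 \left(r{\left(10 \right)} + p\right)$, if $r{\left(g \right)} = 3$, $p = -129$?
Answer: $756$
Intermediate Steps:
$- 6 \left(r{\left(10 \right)} + p\right) = - 6 \left(3 - 129\right) = \left(-6\right) \left(-126\right) = 756$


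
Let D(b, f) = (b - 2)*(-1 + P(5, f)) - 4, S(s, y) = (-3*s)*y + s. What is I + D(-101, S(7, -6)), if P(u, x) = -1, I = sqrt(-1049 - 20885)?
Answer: 202 + I*sqrt(21934) ≈ 202.0 + 148.1*I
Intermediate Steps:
I = I*sqrt(21934) (I = sqrt(-21934) = I*sqrt(21934) ≈ 148.1*I)
S(s, y) = s - 3*s*y (S(s, y) = -3*s*y + s = s - 3*s*y)
D(b, f) = -2*b (D(b, f) = (b - 2)*(-1 - 1) - 4 = (-2 + b)*(-2) - 4 = (4 - 2*b) - 4 = -2*b)
I + D(-101, S(7, -6)) = I*sqrt(21934) - 2*(-101) = I*sqrt(21934) + 202 = 202 + I*sqrt(21934)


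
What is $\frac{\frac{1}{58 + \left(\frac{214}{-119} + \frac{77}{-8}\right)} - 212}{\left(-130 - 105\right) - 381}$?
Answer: $\frac{2349835}{6828514} \approx 0.34412$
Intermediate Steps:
$\frac{\frac{1}{58 + \left(\frac{214}{-119} + \frac{77}{-8}\right)} - 212}{\left(-130 - 105\right) - 381} = \frac{\frac{1}{58 + \left(214 \left(- \frac{1}{119}\right) + 77 \left(- \frac{1}{8}\right)\right)} - 212}{-235 - 381} = \frac{\frac{1}{58 - \frac{10875}{952}} - 212}{-616} = \left(\frac{1}{58 - \frac{10875}{952}} - 212\right) \left(- \frac{1}{616}\right) = \left(\frac{1}{\frac{44341}{952}} - 212\right) \left(- \frac{1}{616}\right) = \left(\frac{952}{44341} - 212\right) \left(- \frac{1}{616}\right) = \left(- \frac{9399340}{44341}\right) \left(- \frac{1}{616}\right) = \frac{2349835}{6828514}$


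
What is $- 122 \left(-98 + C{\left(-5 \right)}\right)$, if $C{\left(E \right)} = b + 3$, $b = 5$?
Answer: $10980$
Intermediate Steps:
$C{\left(E \right)} = 8$ ($C{\left(E \right)} = 5 + 3 = 8$)
$- 122 \left(-98 + C{\left(-5 \right)}\right) = - 122 \left(-98 + 8\right) = \left(-122\right) \left(-90\right) = 10980$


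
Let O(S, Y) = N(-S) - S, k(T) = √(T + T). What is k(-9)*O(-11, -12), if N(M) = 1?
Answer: 36*I*√2 ≈ 50.912*I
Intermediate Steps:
k(T) = √2*√T (k(T) = √(2*T) = √2*√T)
O(S, Y) = 1 - S
k(-9)*O(-11, -12) = (√2*√(-9))*(1 - 1*(-11)) = (√2*(3*I))*(1 + 11) = (3*I*√2)*12 = 36*I*√2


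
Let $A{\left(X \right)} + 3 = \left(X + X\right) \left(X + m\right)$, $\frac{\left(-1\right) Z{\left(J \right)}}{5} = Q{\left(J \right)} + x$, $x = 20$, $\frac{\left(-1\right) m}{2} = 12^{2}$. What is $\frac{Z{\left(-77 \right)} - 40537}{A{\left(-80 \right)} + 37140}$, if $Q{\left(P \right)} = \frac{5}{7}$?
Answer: $- \frac{284484}{672119} \approx -0.42326$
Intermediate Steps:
$m = -288$ ($m = - 2 \cdot 12^{2} = \left(-2\right) 144 = -288$)
$Q{\left(P \right)} = \frac{5}{7}$ ($Q{\left(P \right)} = 5 \cdot \frac{1}{7} = \frac{5}{7}$)
$Z{\left(J \right)} = - \frac{725}{7}$ ($Z{\left(J \right)} = - 5 \left(\frac{5}{7} + 20\right) = \left(-5\right) \frac{145}{7} = - \frac{725}{7}$)
$A{\left(X \right)} = -3 + 2 X \left(-288 + X\right)$ ($A{\left(X \right)} = -3 + \left(X + X\right) \left(X - 288\right) = -3 + 2 X \left(-288 + X\right)$)
$\frac{Z{\left(-77 \right)} - 40537}{A{\left(-80 \right)} + 37140} = \frac{- \frac{725}{7} - 40537}{\left(-3 - -46080 + 2 \left(-80\right)^{2}\right) + 37140} = - \frac{284484}{7 \left(\left(-3 + 46080 + 2 \cdot 6400\right) + 37140\right)} = - \frac{284484}{7 \left(\left(-3 + 46080 + 12800\right) + 37140\right)} = - \frac{284484}{7 \left(58877 + 37140\right)} = - \frac{284484}{7 \cdot 96017} = \left(- \frac{284484}{7}\right) \frac{1}{96017} = - \frac{284484}{672119}$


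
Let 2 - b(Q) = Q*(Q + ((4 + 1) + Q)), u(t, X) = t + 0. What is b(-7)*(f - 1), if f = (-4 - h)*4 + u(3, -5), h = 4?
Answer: 1830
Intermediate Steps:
u(t, X) = t
b(Q) = 2 - Q*(5 + 2*Q) (b(Q) = 2 - Q*(Q + ((4 + 1) + Q)) = 2 - Q*(Q + (5 + Q)) = 2 - Q*(5 + 2*Q))
f = -29 (f = (-4 - 1*4)*4 + 3 = (-4 - 4)*4 + 3 = -8*4 + 3 = -32 + 3 = -29)
b(-7)*(f - 1) = (2 - 5*(-7) - 2*(-7)**2)*(-29 - 1) = (2 + 35 - 2*49)*(-30) = (2 + 35 - 98)*(-30) = -61*(-30) = 1830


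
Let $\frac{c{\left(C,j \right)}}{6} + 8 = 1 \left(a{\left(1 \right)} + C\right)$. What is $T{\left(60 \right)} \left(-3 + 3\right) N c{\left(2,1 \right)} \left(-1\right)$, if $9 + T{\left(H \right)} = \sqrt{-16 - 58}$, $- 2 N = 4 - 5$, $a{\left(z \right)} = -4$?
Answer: $0$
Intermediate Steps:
$c{\left(C,j \right)} = -72 + 6 C$ ($c{\left(C,j \right)} = -48 + 6 \cdot 1 \left(-4 + C\right) = -48 + 6 \left(-4 + C\right) = -48 + \left(-24 + 6 C\right) = -72 + 6 C$)
$N = \frac{1}{2}$ ($N = - \frac{4 - 5}{2} = \left(- \frac{1}{2}\right) \left(-1\right) = \frac{1}{2} \approx 0.5$)
$T{\left(H \right)} = -9 + i \sqrt{74}$ ($T{\left(H \right)} = -9 + \sqrt{-16 - 58} = -9 + \sqrt{-74} = -9 + i \sqrt{74}$)
$T{\left(60 \right)} \left(-3 + 3\right) N c{\left(2,1 \right)} \left(-1\right) = \left(-9 + i \sqrt{74}\right) \left(-3 + 3\right) \frac{-72 + 6 \cdot 2}{2} \left(-1\right) = \left(-9 + i \sqrt{74}\right) 0 \frac{-72 + 12}{2} \left(-1\right) = \left(-9 + i \sqrt{74}\right) 0 \cdot \frac{1}{2} \left(-60\right) \left(-1\right) = \left(-9 + i \sqrt{74}\right) 0 \left(\left(-30\right) \left(-1\right)\right) = \left(-9 + i \sqrt{74}\right) 0 \cdot 30 = \left(-9 + i \sqrt{74}\right) 0 = 0$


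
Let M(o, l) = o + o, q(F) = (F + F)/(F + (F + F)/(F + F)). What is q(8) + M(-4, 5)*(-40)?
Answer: 2896/9 ≈ 321.78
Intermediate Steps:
q(F) = 2*F/(1 + F) (q(F) = (2*F)/(F + (2*F)/((2*F))) = (2*F)/(F + (2*F)*(1/(2*F))) = (2*F)/(F + 1) = (2*F)/(1 + F) = 2*F/(1 + F))
M(o, l) = 2*o
q(8) + M(-4, 5)*(-40) = 2*8/(1 + 8) + (2*(-4))*(-40) = 2*8/9 - 8*(-40) = 2*8*(1/9) + 320 = 16/9 + 320 = 2896/9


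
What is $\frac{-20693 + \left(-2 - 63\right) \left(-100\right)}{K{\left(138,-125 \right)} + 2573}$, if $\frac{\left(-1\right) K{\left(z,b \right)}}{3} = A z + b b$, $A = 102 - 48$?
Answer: $\frac{14193}{66658} \approx 0.21292$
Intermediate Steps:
$A = 54$ ($A = 102 - 48 = 54$)
$K{\left(z,b \right)} = - 162 z - 3 b^{2}$ ($K{\left(z,b \right)} = - 3 \left(54 z + b b\right) = - 3 \left(54 z + b^{2}\right) = - 3 \left(b^{2} + 54 z\right) = - 162 z - 3 b^{2}$)
$\frac{-20693 + \left(-2 - 63\right) \left(-100\right)}{K{\left(138,-125 \right)} + 2573} = \frac{-20693 + \left(-2 - 63\right) \left(-100\right)}{\left(\left(-162\right) 138 - 3 \left(-125\right)^{2}\right) + 2573} = \frac{-20693 - -6500}{\left(-22356 - 46875\right) + 2573} = \frac{-20693 + 6500}{\left(-22356 - 46875\right) + 2573} = - \frac{14193}{-69231 + 2573} = - \frac{14193}{-66658} = \left(-14193\right) \left(- \frac{1}{66658}\right) = \frac{14193}{66658}$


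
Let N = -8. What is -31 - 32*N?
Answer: 225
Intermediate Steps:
-31 - 32*N = -31 - 32*(-8) = -31 + 256 = 225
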